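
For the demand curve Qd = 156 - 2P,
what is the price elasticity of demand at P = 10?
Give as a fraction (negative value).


dQ/dP = -2
At P = 10: Q = 156 - 2*10 = 136
E = (dQ/dP)(P/Q) = (-2)(10/136) = -5/34

-5/34


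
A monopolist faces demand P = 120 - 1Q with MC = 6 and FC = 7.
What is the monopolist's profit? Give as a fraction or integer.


MR = MC: 120 - 2Q = 6
Q* = 57
P* = 120 - 1*57 = 63
Profit = (P* - MC)*Q* - FC
= (63 - 6)*57 - 7
= 57*57 - 7
= 3249 - 7 = 3242

3242


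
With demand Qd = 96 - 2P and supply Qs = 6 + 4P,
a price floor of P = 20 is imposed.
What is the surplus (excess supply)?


At P = 20:
Qd = 96 - 2*20 = 56
Qs = 6 + 4*20 = 86
Surplus = Qs - Qd = 86 - 56 = 30

30


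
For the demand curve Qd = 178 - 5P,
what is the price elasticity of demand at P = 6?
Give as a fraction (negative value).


dQ/dP = -5
At P = 6: Q = 178 - 5*6 = 148
E = (dQ/dP)(P/Q) = (-5)(6/148) = -15/74

-15/74


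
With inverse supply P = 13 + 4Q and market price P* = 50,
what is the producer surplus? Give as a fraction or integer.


Minimum supply price (at Q=0): P_min = 13
Quantity supplied at P* = 50:
Q* = (50 - 13)/4 = 37/4
PS = (1/2) * Q* * (P* - P_min)
PS = (1/2) * 37/4 * (50 - 13)
PS = (1/2) * 37/4 * 37 = 1369/8

1369/8


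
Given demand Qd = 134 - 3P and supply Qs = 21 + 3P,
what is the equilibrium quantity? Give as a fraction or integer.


First find equilibrium price:
134 - 3P = 21 + 3P
P* = 113/6 = 113/6
Then substitute into demand:
Q* = 134 - 3 * 113/6 = 155/2

155/2


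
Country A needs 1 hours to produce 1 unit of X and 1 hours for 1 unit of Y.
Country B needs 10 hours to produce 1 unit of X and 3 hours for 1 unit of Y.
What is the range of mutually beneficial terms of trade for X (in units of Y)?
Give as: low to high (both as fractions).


Opportunity cost of X for Country A = hours_X / hours_Y = 1/1 = 1 units of Y
Opportunity cost of X for Country B = hours_X / hours_Y = 10/3 = 10/3 units of Y
Terms of trade must be between the two opportunity costs.
Range: 1 to 10/3

1 to 10/3


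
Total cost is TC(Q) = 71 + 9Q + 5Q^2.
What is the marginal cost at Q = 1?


MC = dTC/dQ = 9 + 2*5*Q
At Q = 1:
MC = 9 + 10*1
MC = 9 + 10 = 19

19


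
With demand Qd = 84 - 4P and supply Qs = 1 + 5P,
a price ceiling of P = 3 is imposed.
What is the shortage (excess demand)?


At P = 3:
Qd = 84 - 4*3 = 72
Qs = 1 + 5*3 = 16
Shortage = Qd - Qs = 72 - 16 = 56

56


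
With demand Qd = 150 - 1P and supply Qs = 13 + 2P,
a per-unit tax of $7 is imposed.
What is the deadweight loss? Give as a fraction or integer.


Pre-tax equilibrium quantity: Q* = 313/3
Post-tax equilibrium quantity: Q_tax = 299/3
Reduction in quantity: Q* - Q_tax = 14/3
DWL = (1/2) * tax * (Q* - Q_tax)
DWL = (1/2) * 7 * 14/3 = 49/3

49/3


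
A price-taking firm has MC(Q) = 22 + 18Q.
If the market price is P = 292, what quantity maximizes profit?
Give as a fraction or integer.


In perfect competition, profit is maximized where P = MC.
292 = 22 + 18Q
270 = 18Q
Q* = 270/18 = 15

15


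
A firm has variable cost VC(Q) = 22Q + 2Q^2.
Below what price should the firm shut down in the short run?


AVC(Q) = VC(Q)/Q = 22 + 2Q
AVC is increasing in Q, so minimum AVC is at Q -> 0+.
Min AVC = 22
The firm should shut down if P < 22.

22


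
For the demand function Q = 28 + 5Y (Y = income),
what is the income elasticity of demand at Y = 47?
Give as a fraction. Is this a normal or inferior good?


dQ/dY = 5
At Y = 47: Q = 28 + 5*47 = 263
Ey = (dQ/dY)(Y/Q) = 5 * 47 / 263 = 235/263
Since Ey > 0, this is a normal good.

235/263 (normal good)


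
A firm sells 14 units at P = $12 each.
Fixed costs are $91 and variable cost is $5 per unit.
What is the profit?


Total Revenue = P * Q = 12 * 14 = $168
Total Cost = FC + VC*Q = 91 + 5*14 = $161
Profit = TR - TC = 168 - 161 = $7

$7


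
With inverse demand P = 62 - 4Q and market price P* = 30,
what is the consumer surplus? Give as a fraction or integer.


Maximum willingness to pay (at Q=0): P_max = 62
Quantity demanded at P* = 30:
Q* = (62 - 30)/4 = 8
CS = (1/2) * Q* * (P_max - P*)
CS = (1/2) * 8 * (62 - 30)
CS = (1/2) * 8 * 32 = 128

128


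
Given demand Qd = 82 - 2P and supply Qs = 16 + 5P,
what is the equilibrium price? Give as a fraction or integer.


At equilibrium, Qd = Qs.
82 - 2P = 16 + 5P
82 - 16 = 2P + 5P
66 = 7P
P* = 66/7 = 66/7

66/7


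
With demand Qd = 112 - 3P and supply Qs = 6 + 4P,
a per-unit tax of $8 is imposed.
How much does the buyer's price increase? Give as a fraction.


With a per-unit tax, the buyer's price increase depends on relative slopes.
Supply slope: d = 4, Demand slope: b = 3
Buyer's price increase = d * tax / (b + d)
= 4 * 8 / (3 + 4)
= 32 / 7 = 32/7

32/7


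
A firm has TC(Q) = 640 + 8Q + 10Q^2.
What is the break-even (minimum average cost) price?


AC(Q) = 640/Q + 8 + 10Q
To minimize: dAC/dQ = -640/Q^2 + 10 = 0
Q^2 = 640/10 = 64
Q* = 8
Min AC = 640/8 + 8 + 10*8
Min AC = 80 + 8 + 80 = 168

168


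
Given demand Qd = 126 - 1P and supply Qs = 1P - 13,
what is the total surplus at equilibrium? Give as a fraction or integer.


Find equilibrium: 126 - 1P = 1P - 13
126 + 13 = 2P
P* = 139/2 = 139/2
Q* = 1*139/2 - 13 = 113/2
Inverse demand: P = 126 - Q/1, so P_max = 126
Inverse supply: P = 13 + Q/1, so P_min = 13
CS = (1/2) * 113/2 * (126 - 139/2) = 12769/8
PS = (1/2) * 113/2 * (139/2 - 13) = 12769/8
TS = CS + PS = 12769/8 + 12769/8 = 12769/4

12769/4


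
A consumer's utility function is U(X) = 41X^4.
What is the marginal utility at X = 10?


MU = dU/dX = 41*4*X^(4-1)
MU = 164*X^3
At X = 10:
MU = 164 * 10^3
MU = 164 * 1000 = 164000

164000


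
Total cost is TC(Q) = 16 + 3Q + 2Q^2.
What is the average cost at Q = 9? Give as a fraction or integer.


TC(9) = 16 + 3*9 + 2*9^2
TC(9) = 16 + 27 + 162 = 205
AC = TC/Q = 205/9 = 205/9

205/9


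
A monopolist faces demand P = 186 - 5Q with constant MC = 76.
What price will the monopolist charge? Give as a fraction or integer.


MR = 186 - 10Q
Set MR = MC: 186 - 10Q = 76
Q* = 11
Substitute into demand:
P* = 186 - 5*11 = 131

131


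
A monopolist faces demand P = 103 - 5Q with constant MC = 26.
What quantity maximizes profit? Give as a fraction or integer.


TR = P*Q = (103 - 5Q)Q = 103Q - 5Q^2
MR = dTR/dQ = 103 - 10Q
Set MR = MC:
103 - 10Q = 26
77 = 10Q
Q* = 77/10 = 77/10

77/10


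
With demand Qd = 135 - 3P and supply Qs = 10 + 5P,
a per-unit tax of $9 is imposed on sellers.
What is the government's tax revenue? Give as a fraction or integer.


With tax on sellers, new supply: Qs' = 10 + 5(P - 9)
= 5P - 35
New equilibrium quantity:
Q_new = 285/4
Tax revenue = tax * Q_new = 9 * 285/4 = 2565/4

2565/4


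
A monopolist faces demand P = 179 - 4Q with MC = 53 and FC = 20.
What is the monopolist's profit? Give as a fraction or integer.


MR = MC: 179 - 8Q = 53
Q* = 63/4
P* = 179 - 4*63/4 = 116
Profit = (P* - MC)*Q* - FC
= (116 - 53)*63/4 - 20
= 63*63/4 - 20
= 3969/4 - 20 = 3889/4

3889/4


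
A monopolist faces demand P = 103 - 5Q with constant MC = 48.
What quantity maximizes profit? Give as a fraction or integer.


TR = P*Q = (103 - 5Q)Q = 103Q - 5Q^2
MR = dTR/dQ = 103 - 10Q
Set MR = MC:
103 - 10Q = 48
55 = 10Q
Q* = 55/10 = 11/2

11/2


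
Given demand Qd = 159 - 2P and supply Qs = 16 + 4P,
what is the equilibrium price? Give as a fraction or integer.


At equilibrium, Qd = Qs.
159 - 2P = 16 + 4P
159 - 16 = 2P + 4P
143 = 6P
P* = 143/6 = 143/6

143/6


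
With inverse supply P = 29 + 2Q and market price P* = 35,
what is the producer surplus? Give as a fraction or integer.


Minimum supply price (at Q=0): P_min = 29
Quantity supplied at P* = 35:
Q* = (35 - 29)/2 = 3
PS = (1/2) * Q* * (P* - P_min)
PS = (1/2) * 3 * (35 - 29)
PS = (1/2) * 3 * 6 = 9

9


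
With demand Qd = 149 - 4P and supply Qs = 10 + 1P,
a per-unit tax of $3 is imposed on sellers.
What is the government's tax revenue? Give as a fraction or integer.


With tax on sellers, new supply: Qs' = 10 + 1(P - 3)
= 7 + 1P
New equilibrium quantity:
Q_new = 177/5
Tax revenue = tax * Q_new = 3 * 177/5 = 531/5

531/5


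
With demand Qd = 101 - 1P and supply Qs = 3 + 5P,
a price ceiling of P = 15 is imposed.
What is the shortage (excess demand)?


At P = 15:
Qd = 101 - 1*15 = 86
Qs = 3 + 5*15 = 78
Shortage = Qd - Qs = 86 - 78 = 8

8


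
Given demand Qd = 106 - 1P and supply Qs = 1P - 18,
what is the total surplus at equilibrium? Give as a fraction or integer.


Find equilibrium: 106 - 1P = 1P - 18
106 + 18 = 2P
P* = 124/2 = 62
Q* = 1*62 - 18 = 44
Inverse demand: P = 106 - Q/1, so P_max = 106
Inverse supply: P = 18 + Q/1, so P_min = 18
CS = (1/2) * 44 * (106 - 62) = 968
PS = (1/2) * 44 * (62 - 18) = 968
TS = CS + PS = 968 + 968 = 1936

1936


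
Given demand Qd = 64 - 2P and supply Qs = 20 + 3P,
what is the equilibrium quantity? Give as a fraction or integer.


First find equilibrium price:
64 - 2P = 20 + 3P
P* = 44/5 = 44/5
Then substitute into demand:
Q* = 64 - 2 * 44/5 = 232/5

232/5


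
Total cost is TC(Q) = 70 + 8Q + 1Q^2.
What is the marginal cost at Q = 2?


MC = dTC/dQ = 8 + 2*1*Q
At Q = 2:
MC = 8 + 2*2
MC = 8 + 4 = 12

12


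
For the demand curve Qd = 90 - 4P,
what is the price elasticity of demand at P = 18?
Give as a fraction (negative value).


dQ/dP = -4
At P = 18: Q = 90 - 4*18 = 18
E = (dQ/dP)(P/Q) = (-4)(18/18) = -4

-4


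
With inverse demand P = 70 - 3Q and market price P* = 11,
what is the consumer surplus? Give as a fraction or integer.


Maximum willingness to pay (at Q=0): P_max = 70
Quantity demanded at P* = 11:
Q* = (70 - 11)/3 = 59/3
CS = (1/2) * Q* * (P_max - P*)
CS = (1/2) * 59/3 * (70 - 11)
CS = (1/2) * 59/3 * 59 = 3481/6

3481/6


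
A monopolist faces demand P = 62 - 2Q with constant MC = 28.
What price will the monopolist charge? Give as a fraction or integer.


MR = 62 - 4Q
Set MR = MC: 62 - 4Q = 28
Q* = 17/2
Substitute into demand:
P* = 62 - 2*17/2 = 45

45


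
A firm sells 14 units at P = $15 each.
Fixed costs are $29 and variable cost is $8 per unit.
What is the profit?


Total Revenue = P * Q = 15 * 14 = $210
Total Cost = FC + VC*Q = 29 + 8*14 = $141
Profit = TR - TC = 210 - 141 = $69

$69


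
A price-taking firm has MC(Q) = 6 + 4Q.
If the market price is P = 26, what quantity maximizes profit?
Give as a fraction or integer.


In perfect competition, profit is maximized where P = MC.
26 = 6 + 4Q
20 = 4Q
Q* = 20/4 = 5

5


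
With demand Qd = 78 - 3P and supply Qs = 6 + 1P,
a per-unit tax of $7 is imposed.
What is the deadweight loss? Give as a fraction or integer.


Pre-tax equilibrium quantity: Q* = 24
Post-tax equilibrium quantity: Q_tax = 75/4
Reduction in quantity: Q* - Q_tax = 21/4
DWL = (1/2) * tax * (Q* - Q_tax)
DWL = (1/2) * 7 * 21/4 = 147/8

147/8


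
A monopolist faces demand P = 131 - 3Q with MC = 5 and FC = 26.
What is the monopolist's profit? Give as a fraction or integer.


MR = MC: 131 - 6Q = 5
Q* = 21
P* = 131 - 3*21 = 68
Profit = (P* - MC)*Q* - FC
= (68 - 5)*21 - 26
= 63*21 - 26
= 1323 - 26 = 1297

1297


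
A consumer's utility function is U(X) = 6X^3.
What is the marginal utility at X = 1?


MU = dU/dX = 6*3*X^(3-1)
MU = 18*X^2
At X = 1:
MU = 18 * 1^2
MU = 18 * 1 = 18

18


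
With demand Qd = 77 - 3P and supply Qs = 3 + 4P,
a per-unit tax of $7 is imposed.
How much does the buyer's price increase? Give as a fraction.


With a per-unit tax, the buyer's price increase depends on relative slopes.
Supply slope: d = 4, Demand slope: b = 3
Buyer's price increase = d * tax / (b + d)
= 4 * 7 / (3 + 4)
= 28 / 7 = 4

4


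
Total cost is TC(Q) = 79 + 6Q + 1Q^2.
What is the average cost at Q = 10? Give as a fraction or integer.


TC(10) = 79 + 6*10 + 1*10^2
TC(10) = 79 + 60 + 100 = 239
AC = TC/Q = 239/10 = 239/10

239/10


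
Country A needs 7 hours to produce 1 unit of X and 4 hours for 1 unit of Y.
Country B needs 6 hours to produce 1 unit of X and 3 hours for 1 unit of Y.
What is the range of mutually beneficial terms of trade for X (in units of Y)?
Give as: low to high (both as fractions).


Opportunity cost of X for Country A = hours_X / hours_Y = 7/4 = 7/4 units of Y
Opportunity cost of X for Country B = hours_X / hours_Y = 6/3 = 2 units of Y
Terms of trade must be between the two opportunity costs.
Range: 7/4 to 2

7/4 to 2


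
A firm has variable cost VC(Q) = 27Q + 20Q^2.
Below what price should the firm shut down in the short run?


AVC(Q) = VC(Q)/Q = 27 + 20Q
AVC is increasing in Q, so minimum AVC is at Q -> 0+.
Min AVC = 27
The firm should shut down if P < 27.

27


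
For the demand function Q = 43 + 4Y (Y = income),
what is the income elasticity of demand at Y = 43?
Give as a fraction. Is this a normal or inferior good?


dQ/dY = 4
At Y = 43: Q = 43 + 4*43 = 215
Ey = (dQ/dY)(Y/Q) = 4 * 43 / 215 = 4/5
Since Ey > 0, this is a normal good.

4/5 (normal good)


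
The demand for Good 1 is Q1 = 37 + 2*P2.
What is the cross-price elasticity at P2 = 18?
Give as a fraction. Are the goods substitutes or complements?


dQ1/dP2 = 2
At P2 = 18: Q1 = 37 + 2*18 = 73
Exy = (dQ1/dP2)(P2/Q1) = 2 * 18 / 73 = 36/73
Since Exy > 0, the goods are substitutes.

36/73 (substitutes)


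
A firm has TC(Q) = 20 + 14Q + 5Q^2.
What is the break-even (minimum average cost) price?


AC(Q) = 20/Q + 14 + 5Q
To minimize: dAC/dQ = -20/Q^2 + 5 = 0
Q^2 = 20/5 = 4
Q* = 2
Min AC = 20/2 + 14 + 5*2
Min AC = 10 + 14 + 10 = 34

34


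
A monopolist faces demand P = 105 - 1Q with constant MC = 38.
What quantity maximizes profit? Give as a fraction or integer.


TR = P*Q = (105 - 1Q)Q = 105Q - 1Q^2
MR = dTR/dQ = 105 - 2Q
Set MR = MC:
105 - 2Q = 38
67 = 2Q
Q* = 67/2 = 67/2

67/2


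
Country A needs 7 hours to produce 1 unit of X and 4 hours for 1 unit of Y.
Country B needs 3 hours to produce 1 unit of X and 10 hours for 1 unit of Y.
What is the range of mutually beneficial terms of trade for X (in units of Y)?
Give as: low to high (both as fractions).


Opportunity cost of X for Country A = hours_X / hours_Y = 7/4 = 7/4 units of Y
Opportunity cost of X for Country B = hours_X / hours_Y = 3/10 = 3/10 units of Y
Terms of trade must be between the two opportunity costs.
Range: 3/10 to 7/4

3/10 to 7/4


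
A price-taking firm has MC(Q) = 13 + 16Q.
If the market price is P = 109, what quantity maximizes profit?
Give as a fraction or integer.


In perfect competition, profit is maximized where P = MC.
109 = 13 + 16Q
96 = 16Q
Q* = 96/16 = 6

6


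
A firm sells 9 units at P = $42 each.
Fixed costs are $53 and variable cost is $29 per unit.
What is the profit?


Total Revenue = P * Q = 42 * 9 = $378
Total Cost = FC + VC*Q = 53 + 29*9 = $314
Profit = TR - TC = 378 - 314 = $64

$64


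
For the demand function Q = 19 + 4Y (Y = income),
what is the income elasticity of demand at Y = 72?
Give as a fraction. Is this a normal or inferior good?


dQ/dY = 4
At Y = 72: Q = 19 + 4*72 = 307
Ey = (dQ/dY)(Y/Q) = 4 * 72 / 307 = 288/307
Since Ey > 0, this is a normal good.

288/307 (normal good)


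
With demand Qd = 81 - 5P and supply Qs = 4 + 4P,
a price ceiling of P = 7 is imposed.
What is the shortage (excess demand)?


At P = 7:
Qd = 81 - 5*7 = 46
Qs = 4 + 4*7 = 32
Shortage = Qd - Qs = 46 - 32 = 14

14


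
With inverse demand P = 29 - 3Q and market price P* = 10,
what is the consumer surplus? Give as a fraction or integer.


Maximum willingness to pay (at Q=0): P_max = 29
Quantity demanded at P* = 10:
Q* = (29 - 10)/3 = 19/3
CS = (1/2) * Q* * (P_max - P*)
CS = (1/2) * 19/3 * (29 - 10)
CS = (1/2) * 19/3 * 19 = 361/6

361/6


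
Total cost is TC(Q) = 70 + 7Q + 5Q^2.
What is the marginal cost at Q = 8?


MC = dTC/dQ = 7 + 2*5*Q
At Q = 8:
MC = 7 + 10*8
MC = 7 + 80 = 87

87


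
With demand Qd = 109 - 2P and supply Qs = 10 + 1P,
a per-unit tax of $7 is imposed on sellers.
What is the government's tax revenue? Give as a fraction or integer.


With tax on sellers, new supply: Qs' = 10 + 1(P - 7)
= 3 + 1P
New equilibrium quantity:
Q_new = 115/3
Tax revenue = tax * Q_new = 7 * 115/3 = 805/3

805/3


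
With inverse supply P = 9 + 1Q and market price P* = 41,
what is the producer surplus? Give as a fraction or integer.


Minimum supply price (at Q=0): P_min = 9
Quantity supplied at P* = 41:
Q* = (41 - 9)/1 = 32
PS = (1/2) * Q* * (P* - P_min)
PS = (1/2) * 32 * (41 - 9)
PS = (1/2) * 32 * 32 = 512

512


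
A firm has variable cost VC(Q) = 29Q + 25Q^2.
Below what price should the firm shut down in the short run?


AVC(Q) = VC(Q)/Q = 29 + 25Q
AVC is increasing in Q, so minimum AVC is at Q -> 0+.
Min AVC = 29
The firm should shut down if P < 29.

29


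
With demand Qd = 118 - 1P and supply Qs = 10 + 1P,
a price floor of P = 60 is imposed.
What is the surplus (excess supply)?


At P = 60:
Qd = 118 - 1*60 = 58
Qs = 10 + 1*60 = 70
Surplus = Qs - Qd = 70 - 58 = 12

12


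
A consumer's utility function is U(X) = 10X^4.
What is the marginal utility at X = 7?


MU = dU/dX = 10*4*X^(4-1)
MU = 40*X^3
At X = 7:
MU = 40 * 7^3
MU = 40 * 343 = 13720

13720


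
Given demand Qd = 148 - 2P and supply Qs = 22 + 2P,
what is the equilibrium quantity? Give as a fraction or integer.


First find equilibrium price:
148 - 2P = 22 + 2P
P* = 126/4 = 63/2
Then substitute into demand:
Q* = 148 - 2 * 63/2 = 85

85


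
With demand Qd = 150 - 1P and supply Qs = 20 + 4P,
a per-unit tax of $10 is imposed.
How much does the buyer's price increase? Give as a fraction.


With a per-unit tax, the buyer's price increase depends on relative slopes.
Supply slope: d = 4, Demand slope: b = 1
Buyer's price increase = d * tax / (b + d)
= 4 * 10 / (1 + 4)
= 40 / 5 = 8

8


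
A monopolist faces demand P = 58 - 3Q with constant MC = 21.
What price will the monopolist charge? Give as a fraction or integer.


MR = 58 - 6Q
Set MR = MC: 58 - 6Q = 21
Q* = 37/6
Substitute into demand:
P* = 58 - 3*37/6 = 79/2

79/2


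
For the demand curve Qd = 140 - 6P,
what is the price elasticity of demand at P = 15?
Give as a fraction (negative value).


dQ/dP = -6
At P = 15: Q = 140 - 6*15 = 50
E = (dQ/dP)(P/Q) = (-6)(15/50) = -9/5

-9/5


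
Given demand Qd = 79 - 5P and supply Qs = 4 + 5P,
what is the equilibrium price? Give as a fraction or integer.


At equilibrium, Qd = Qs.
79 - 5P = 4 + 5P
79 - 4 = 5P + 5P
75 = 10P
P* = 75/10 = 15/2

15/2


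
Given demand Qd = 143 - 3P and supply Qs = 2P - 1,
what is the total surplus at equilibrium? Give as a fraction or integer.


Find equilibrium: 143 - 3P = 2P - 1
143 + 1 = 5P
P* = 144/5 = 144/5
Q* = 2*144/5 - 1 = 283/5
Inverse demand: P = 143/3 - Q/3, so P_max = 143/3
Inverse supply: P = 1/2 + Q/2, so P_min = 1/2
CS = (1/2) * 283/5 * (143/3 - 144/5) = 80089/150
PS = (1/2) * 283/5 * (144/5 - 1/2) = 80089/100
TS = CS + PS = 80089/150 + 80089/100 = 80089/60

80089/60


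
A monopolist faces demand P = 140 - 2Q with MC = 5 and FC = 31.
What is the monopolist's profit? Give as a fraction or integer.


MR = MC: 140 - 4Q = 5
Q* = 135/4
P* = 140 - 2*135/4 = 145/2
Profit = (P* - MC)*Q* - FC
= (145/2 - 5)*135/4 - 31
= 135/2*135/4 - 31
= 18225/8 - 31 = 17977/8

17977/8


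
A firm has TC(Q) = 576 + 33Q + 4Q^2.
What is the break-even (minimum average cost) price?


AC(Q) = 576/Q + 33 + 4Q
To minimize: dAC/dQ = -576/Q^2 + 4 = 0
Q^2 = 576/4 = 144
Q* = 12
Min AC = 576/12 + 33 + 4*12
Min AC = 48 + 33 + 48 = 129

129


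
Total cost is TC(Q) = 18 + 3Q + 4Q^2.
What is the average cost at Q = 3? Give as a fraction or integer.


TC(3) = 18 + 3*3 + 4*3^2
TC(3) = 18 + 9 + 36 = 63
AC = TC/Q = 63/3 = 21

21


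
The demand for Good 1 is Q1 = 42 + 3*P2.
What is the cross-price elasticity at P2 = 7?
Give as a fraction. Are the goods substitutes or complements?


dQ1/dP2 = 3
At P2 = 7: Q1 = 42 + 3*7 = 63
Exy = (dQ1/dP2)(P2/Q1) = 3 * 7 / 63 = 1/3
Since Exy > 0, the goods are substitutes.

1/3 (substitutes)


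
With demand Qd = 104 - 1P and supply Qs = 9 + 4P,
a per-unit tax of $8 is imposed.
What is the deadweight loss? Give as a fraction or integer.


Pre-tax equilibrium quantity: Q* = 85
Post-tax equilibrium quantity: Q_tax = 393/5
Reduction in quantity: Q* - Q_tax = 32/5
DWL = (1/2) * tax * (Q* - Q_tax)
DWL = (1/2) * 8 * 32/5 = 128/5

128/5


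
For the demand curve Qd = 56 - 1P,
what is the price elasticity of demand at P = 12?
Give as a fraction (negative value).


dQ/dP = -1
At P = 12: Q = 56 - 1*12 = 44
E = (dQ/dP)(P/Q) = (-1)(12/44) = -3/11

-3/11


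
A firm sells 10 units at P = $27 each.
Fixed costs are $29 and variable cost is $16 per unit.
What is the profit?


Total Revenue = P * Q = 27 * 10 = $270
Total Cost = FC + VC*Q = 29 + 16*10 = $189
Profit = TR - TC = 270 - 189 = $81

$81


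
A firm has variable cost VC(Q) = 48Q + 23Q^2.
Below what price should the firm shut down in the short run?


AVC(Q) = VC(Q)/Q = 48 + 23Q
AVC is increasing in Q, so minimum AVC is at Q -> 0+.
Min AVC = 48
The firm should shut down if P < 48.

48


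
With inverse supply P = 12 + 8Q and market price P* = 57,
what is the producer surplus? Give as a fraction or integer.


Minimum supply price (at Q=0): P_min = 12
Quantity supplied at P* = 57:
Q* = (57 - 12)/8 = 45/8
PS = (1/2) * Q* * (P* - P_min)
PS = (1/2) * 45/8 * (57 - 12)
PS = (1/2) * 45/8 * 45 = 2025/16

2025/16


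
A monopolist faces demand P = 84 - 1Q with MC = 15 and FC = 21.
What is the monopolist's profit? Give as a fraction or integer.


MR = MC: 84 - 2Q = 15
Q* = 69/2
P* = 84 - 1*69/2 = 99/2
Profit = (P* - MC)*Q* - FC
= (99/2 - 15)*69/2 - 21
= 69/2*69/2 - 21
= 4761/4 - 21 = 4677/4

4677/4


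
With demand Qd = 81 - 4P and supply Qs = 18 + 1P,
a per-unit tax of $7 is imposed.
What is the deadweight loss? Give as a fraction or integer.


Pre-tax equilibrium quantity: Q* = 153/5
Post-tax equilibrium quantity: Q_tax = 25
Reduction in quantity: Q* - Q_tax = 28/5
DWL = (1/2) * tax * (Q* - Q_tax)
DWL = (1/2) * 7 * 28/5 = 98/5

98/5


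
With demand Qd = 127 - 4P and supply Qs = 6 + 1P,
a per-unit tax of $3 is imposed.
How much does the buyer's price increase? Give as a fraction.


With a per-unit tax, the buyer's price increase depends on relative slopes.
Supply slope: d = 1, Demand slope: b = 4
Buyer's price increase = d * tax / (b + d)
= 1 * 3 / (4 + 1)
= 3 / 5 = 3/5

3/5


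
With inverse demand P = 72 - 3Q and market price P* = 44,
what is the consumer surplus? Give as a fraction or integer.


Maximum willingness to pay (at Q=0): P_max = 72
Quantity demanded at P* = 44:
Q* = (72 - 44)/3 = 28/3
CS = (1/2) * Q* * (P_max - P*)
CS = (1/2) * 28/3 * (72 - 44)
CS = (1/2) * 28/3 * 28 = 392/3

392/3


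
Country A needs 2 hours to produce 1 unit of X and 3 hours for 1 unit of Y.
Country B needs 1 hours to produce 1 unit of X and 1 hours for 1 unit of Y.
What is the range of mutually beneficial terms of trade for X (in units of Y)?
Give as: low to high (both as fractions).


Opportunity cost of X for Country A = hours_X / hours_Y = 2/3 = 2/3 units of Y
Opportunity cost of X for Country B = hours_X / hours_Y = 1/1 = 1 units of Y
Terms of trade must be between the two opportunity costs.
Range: 2/3 to 1

2/3 to 1


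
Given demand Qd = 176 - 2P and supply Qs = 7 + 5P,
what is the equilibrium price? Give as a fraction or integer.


At equilibrium, Qd = Qs.
176 - 2P = 7 + 5P
176 - 7 = 2P + 5P
169 = 7P
P* = 169/7 = 169/7

169/7


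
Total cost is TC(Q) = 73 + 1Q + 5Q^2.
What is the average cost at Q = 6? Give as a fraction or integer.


TC(6) = 73 + 1*6 + 5*6^2
TC(6) = 73 + 6 + 180 = 259
AC = TC/Q = 259/6 = 259/6

259/6


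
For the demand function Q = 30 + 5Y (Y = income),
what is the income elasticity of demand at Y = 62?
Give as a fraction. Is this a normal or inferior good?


dQ/dY = 5
At Y = 62: Q = 30 + 5*62 = 340
Ey = (dQ/dY)(Y/Q) = 5 * 62 / 340 = 31/34
Since Ey > 0, this is a normal good.

31/34 (normal good)


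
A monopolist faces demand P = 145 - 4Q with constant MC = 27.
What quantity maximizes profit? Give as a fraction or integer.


TR = P*Q = (145 - 4Q)Q = 145Q - 4Q^2
MR = dTR/dQ = 145 - 8Q
Set MR = MC:
145 - 8Q = 27
118 = 8Q
Q* = 118/8 = 59/4

59/4


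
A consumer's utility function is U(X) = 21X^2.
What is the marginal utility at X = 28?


MU = dU/dX = 21*2*X^(2-1)
MU = 42*X^1
At X = 28:
MU = 42 * 28^1
MU = 42 * 28 = 1176

1176


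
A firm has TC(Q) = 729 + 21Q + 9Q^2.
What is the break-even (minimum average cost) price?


AC(Q) = 729/Q + 21 + 9Q
To minimize: dAC/dQ = -729/Q^2 + 9 = 0
Q^2 = 729/9 = 81
Q* = 9
Min AC = 729/9 + 21 + 9*9
Min AC = 81 + 21 + 81 = 183

183


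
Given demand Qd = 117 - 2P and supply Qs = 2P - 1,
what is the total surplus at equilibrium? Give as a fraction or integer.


Find equilibrium: 117 - 2P = 2P - 1
117 + 1 = 4P
P* = 118/4 = 59/2
Q* = 2*59/2 - 1 = 58
Inverse demand: P = 117/2 - Q/2, so P_max = 117/2
Inverse supply: P = 1/2 + Q/2, so P_min = 1/2
CS = (1/2) * 58 * (117/2 - 59/2) = 841
PS = (1/2) * 58 * (59/2 - 1/2) = 841
TS = CS + PS = 841 + 841 = 1682

1682


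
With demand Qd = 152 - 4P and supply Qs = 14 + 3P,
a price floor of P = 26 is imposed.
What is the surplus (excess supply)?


At P = 26:
Qd = 152 - 4*26 = 48
Qs = 14 + 3*26 = 92
Surplus = Qs - Qd = 92 - 48 = 44

44


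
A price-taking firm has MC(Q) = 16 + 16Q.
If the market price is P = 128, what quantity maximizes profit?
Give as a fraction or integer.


In perfect competition, profit is maximized where P = MC.
128 = 16 + 16Q
112 = 16Q
Q* = 112/16 = 7

7


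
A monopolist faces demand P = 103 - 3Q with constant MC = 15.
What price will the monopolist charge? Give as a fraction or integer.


MR = 103 - 6Q
Set MR = MC: 103 - 6Q = 15
Q* = 44/3
Substitute into demand:
P* = 103 - 3*44/3 = 59

59


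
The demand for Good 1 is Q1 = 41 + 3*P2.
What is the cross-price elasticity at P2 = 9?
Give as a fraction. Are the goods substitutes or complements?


dQ1/dP2 = 3
At P2 = 9: Q1 = 41 + 3*9 = 68
Exy = (dQ1/dP2)(P2/Q1) = 3 * 9 / 68 = 27/68
Since Exy > 0, the goods are substitutes.

27/68 (substitutes)


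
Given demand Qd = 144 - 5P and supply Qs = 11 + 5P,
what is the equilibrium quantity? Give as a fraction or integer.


First find equilibrium price:
144 - 5P = 11 + 5P
P* = 133/10 = 133/10
Then substitute into demand:
Q* = 144 - 5 * 133/10 = 155/2

155/2


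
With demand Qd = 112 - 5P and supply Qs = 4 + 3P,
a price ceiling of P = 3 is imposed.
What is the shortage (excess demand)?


At P = 3:
Qd = 112 - 5*3 = 97
Qs = 4 + 3*3 = 13
Shortage = Qd - Qs = 97 - 13 = 84

84


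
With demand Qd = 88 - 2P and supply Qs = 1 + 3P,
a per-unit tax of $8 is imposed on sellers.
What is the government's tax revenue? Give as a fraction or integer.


With tax on sellers, new supply: Qs' = 1 + 3(P - 8)
= 3P - 23
New equilibrium quantity:
Q_new = 218/5
Tax revenue = tax * Q_new = 8 * 218/5 = 1744/5

1744/5


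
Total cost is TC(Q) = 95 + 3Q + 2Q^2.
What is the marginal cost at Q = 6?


MC = dTC/dQ = 3 + 2*2*Q
At Q = 6:
MC = 3 + 4*6
MC = 3 + 24 = 27

27


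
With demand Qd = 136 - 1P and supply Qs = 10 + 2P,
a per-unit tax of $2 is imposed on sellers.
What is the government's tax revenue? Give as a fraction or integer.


With tax on sellers, new supply: Qs' = 10 + 2(P - 2)
= 6 + 2P
New equilibrium quantity:
Q_new = 278/3
Tax revenue = tax * Q_new = 2 * 278/3 = 556/3

556/3


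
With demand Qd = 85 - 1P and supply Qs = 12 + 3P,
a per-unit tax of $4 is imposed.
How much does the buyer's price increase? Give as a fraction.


With a per-unit tax, the buyer's price increase depends on relative slopes.
Supply slope: d = 3, Demand slope: b = 1
Buyer's price increase = d * tax / (b + d)
= 3 * 4 / (1 + 3)
= 12 / 4 = 3

3


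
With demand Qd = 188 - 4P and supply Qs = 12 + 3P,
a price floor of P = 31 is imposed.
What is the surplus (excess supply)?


At P = 31:
Qd = 188 - 4*31 = 64
Qs = 12 + 3*31 = 105
Surplus = Qs - Qd = 105 - 64 = 41

41


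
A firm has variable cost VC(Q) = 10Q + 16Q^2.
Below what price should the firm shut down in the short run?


AVC(Q) = VC(Q)/Q = 10 + 16Q
AVC is increasing in Q, so minimum AVC is at Q -> 0+.
Min AVC = 10
The firm should shut down if P < 10.

10


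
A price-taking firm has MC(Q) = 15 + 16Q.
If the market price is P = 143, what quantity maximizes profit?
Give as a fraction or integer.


In perfect competition, profit is maximized where P = MC.
143 = 15 + 16Q
128 = 16Q
Q* = 128/16 = 8

8


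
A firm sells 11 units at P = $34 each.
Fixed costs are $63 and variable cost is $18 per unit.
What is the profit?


Total Revenue = P * Q = 34 * 11 = $374
Total Cost = FC + VC*Q = 63 + 18*11 = $261
Profit = TR - TC = 374 - 261 = $113

$113


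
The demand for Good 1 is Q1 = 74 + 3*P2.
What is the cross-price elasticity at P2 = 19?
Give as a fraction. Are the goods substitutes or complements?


dQ1/dP2 = 3
At P2 = 19: Q1 = 74 + 3*19 = 131
Exy = (dQ1/dP2)(P2/Q1) = 3 * 19 / 131 = 57/131
Since Exy > 0, the goods are substitutes.

57/131 (substitutes)


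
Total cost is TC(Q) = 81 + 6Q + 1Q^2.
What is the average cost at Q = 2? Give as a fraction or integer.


TC(2) = 81 + 6*2 + 1*2^2
TC(2) = 81 + 12 + 4 = 97
AC = TC/Q = 97/2 = 97/2

97/2


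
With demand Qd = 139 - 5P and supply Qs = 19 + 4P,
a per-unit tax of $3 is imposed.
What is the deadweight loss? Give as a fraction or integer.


Pre-tax equilibrium quantity: Q* = 217/3
Post-tax equilibrium quantity: Q_tax = 197/3
Reduction in quantity: Q* - Q_tax = 20/3
DWL = (1/2) * tax * (Q* - Q_tax)
DWL = (1/2) * 3 * 20/3 = 10

10


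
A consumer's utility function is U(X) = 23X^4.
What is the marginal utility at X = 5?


MU = dU/dX = 23*4*X^(4-1)
MU = 92*X^3
At X = 5:
MU = 92 * 5^3
MU = 92 * 125 = 11500

11500


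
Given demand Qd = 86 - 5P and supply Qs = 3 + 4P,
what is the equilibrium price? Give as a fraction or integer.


At equilibrium, Qd = Qs.
86 - 5P = 3 + 4P
86 - 3 = 5P + 4P
83 = 9P
P* = 83/9 = 83/9

83/9


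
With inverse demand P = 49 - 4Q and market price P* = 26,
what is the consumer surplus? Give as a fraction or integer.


Maximum willingness to pay (at Q=0): P_max = 49
Quantity demanded at P* = 26:
Q* = (49 - 26)/4 = 23/4
CS = (1/2) * Q* * (P_max - P*)
CS = (1/2) * 23/4 * (49 - 26)
CS = (1/2) * 23/4 * 23 = 529/8

529/8


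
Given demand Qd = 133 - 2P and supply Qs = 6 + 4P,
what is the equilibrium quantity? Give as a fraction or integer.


First find equilibrium price:
133 - 2P = 6 + 4P
P* = 127/6 = 127/6
Then substitute into demand:
Q* = 133 - 2 * 127/6 = 272/3

272/3


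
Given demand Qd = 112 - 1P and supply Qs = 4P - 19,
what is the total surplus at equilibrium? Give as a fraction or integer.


Find equilibrium: 112 - 1P = 4P - 19
112 + 19 = 5P
P* = 131/5 = 131/5
Q* = 4*131/5 - 19 = 429/5
Inverse demand: P = 112 - Q/1, so P_max = 112
Inverse supply: P = 19/4 + Q/4, so P_min = 19/4
CS = (1/2) * 429/5 * (112 - 131/5) = 184041/50
PS = (1/2) * 429/5 * (131/5 - 19/4) = 184041/200
TS = CS + PS = 184041/50 + 184041/200 = 184041/40

184041/40


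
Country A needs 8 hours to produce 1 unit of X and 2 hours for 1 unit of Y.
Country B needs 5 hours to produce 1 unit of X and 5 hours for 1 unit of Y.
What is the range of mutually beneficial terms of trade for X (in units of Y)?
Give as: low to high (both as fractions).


Opportunity cost of X for Country A = hours_X / hours_Y = 8/2 = 4 units of Y
Opportunity cost of X for Country B = hours_X / hours_Y = 5/5 = 1 units of Y
Terms of trade must be between the two opportunity costs.
Range: 1 to 4

1 to 4


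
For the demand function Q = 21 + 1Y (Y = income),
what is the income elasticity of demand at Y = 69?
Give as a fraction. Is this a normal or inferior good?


dQ/dY = 1
At Y = 69: Q = 21 + 1*69 = 90
Ey = (dQ/dY)(Y/Q) = 1 * 69 / 90 = 23/30
Since Ey > 0, this is a normal good.

23/30 (normal good)


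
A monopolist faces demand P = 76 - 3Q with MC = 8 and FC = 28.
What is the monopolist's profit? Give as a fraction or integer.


MR = MC: 76 - 6Q = 8
Q* = 34/3
P* = 76 - 3*34/3 = 42
Profit = (P* - MC)*Q* - FC
= (42 - 8)*34/3 - 28
= 34*34/3 - 28
= 1156/3 - 28 = 1072/3

1072/3


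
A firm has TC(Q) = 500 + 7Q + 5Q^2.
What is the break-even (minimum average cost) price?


AC(Q) = 500/Q + 7 + 5Q
To minimize: dAC/dQ = -500/Q^2 + 5 = 0
Q^2 = 500/5 = 100
Q* = 10
Min AC = 500/10 + 7 + 5*10
Min AC = 50 + 7 + 50 = 107

107


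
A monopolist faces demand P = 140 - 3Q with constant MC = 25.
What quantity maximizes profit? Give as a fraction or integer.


TR = P*Q = (140 - 3Q)Q = 140Q - 3Q^2
MR = dTR/dQ = 140 - 6Q
Set MR = MC:
140 - 6Q = 25
115 = 6Q
Q* = 115/6 = 115/6

115/6


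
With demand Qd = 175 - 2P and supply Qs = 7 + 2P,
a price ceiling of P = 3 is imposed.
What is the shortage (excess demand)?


At P = 3:
Qd = 175 - 2*3 = 169
Qs = 7 + 2*3 = 13
Shortage = Qd - Qs = 169 - 13 = 156

156


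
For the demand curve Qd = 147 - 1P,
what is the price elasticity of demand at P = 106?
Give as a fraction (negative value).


dQ/dP = -1
At P = 106: Q = 147 - 1*106 = 41
E = (dQ/dP)(P/Q) = (-1)(106/41) = -106/41

-106/41


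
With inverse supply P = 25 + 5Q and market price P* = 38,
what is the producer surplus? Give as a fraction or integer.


Minimum supply price (at Q=0): P_min = 25
Quantity supplied at P* = 38:
Q* = (38 - 25)/5 = 13/5
PS = (1/2) * Q* * (P* - P_min)
PS = (1/2) * 13/5 * (38 - 25)
PS = (1/2) * 13/5 * 13 = 169/10

169/10


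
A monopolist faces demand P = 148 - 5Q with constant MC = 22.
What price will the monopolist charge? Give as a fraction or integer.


MR = 148 - 10Q
Set MR = MC: 148 - 10Q = 22
Q* = 63/5
Substitute into demand:
P* = 148 - 5*63/5 = 85

85


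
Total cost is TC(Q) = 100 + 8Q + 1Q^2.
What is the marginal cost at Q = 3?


MC = dTC/dQ = 8 + 2*1*Q
At Q = 3:
MC = 8 + 2*3
MC = 8 + 6 = 14

14


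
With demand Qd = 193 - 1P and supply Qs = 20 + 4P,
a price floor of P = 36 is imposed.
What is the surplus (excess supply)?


At P = 36:
Qd = 193 - 1*36 = 157
Qs = 20 + 4*36 = 164
Surplus = Qs - Qd = 164 - 157 = 7

7


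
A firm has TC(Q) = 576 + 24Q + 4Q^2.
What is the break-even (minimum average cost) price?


AC(Q) = 576/Q + 24 + 4Q
To minimize: dAC/dQ = -576/Q^2 + 4 = 0
Q^2 = 576/4 = 144
Q* = 12
Min AC = 576/12 + 24 + 4*12
Min AC = 48 + 24 + 48 = 120

120


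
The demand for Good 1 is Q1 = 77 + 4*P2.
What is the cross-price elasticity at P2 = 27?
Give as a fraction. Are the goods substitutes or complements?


dQ1/dP2 = 4
At P2 = 27: Q1 = 77 + 4*27 = 185
Exy = (dQ1/dP2)(P2/Q1) = 4 * 27 / 185 = 108/185
Since Exy > 0, the goods are substitutes.

108/185 (substitutes)


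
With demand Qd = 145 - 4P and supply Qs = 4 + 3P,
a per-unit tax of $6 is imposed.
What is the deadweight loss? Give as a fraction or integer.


Pre-tax equilibrium quantity: Q* = 451/7
Post-tax equilibrium quantity: Q_tax = 379/7
Reduction in quantity: Q* - Q_tax = 72/7
DWL = (1/2) * tax * (Q* - Q_tax)
DWL = (1/2) * 6 * 72/7 = 216/7

216/7


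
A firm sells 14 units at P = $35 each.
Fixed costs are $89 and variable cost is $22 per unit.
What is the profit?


Total Revenue = P * Q = 35 * 14 = $490
Total Cost = FC + VC*Q = 89 + 22*14 = $397
Profit = TR - TC = 490 - 397 = $93

$93


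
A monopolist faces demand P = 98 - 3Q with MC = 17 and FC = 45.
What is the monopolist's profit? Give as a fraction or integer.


MR = MC: 98 - 6Q = 17
Q* = 27/2
P* = 98 - 3*27/2 = 115/2
Profit = (P* - MC)*Q* - FC
= (115/2 - 17)*27/2 - 45
= 81/2*27/2 - 45
= 2187/4 - 45 = 2007/4

2007/4


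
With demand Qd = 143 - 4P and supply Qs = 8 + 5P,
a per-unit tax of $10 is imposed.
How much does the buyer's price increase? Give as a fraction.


With a per-unit tax, the buyer's price increase depends on relative slopes.
Supply slope: d = 5, Demand slope: b = 4
Buyer's price increase = d * tax / (b + d)
= 5 * 10 / (4 + 5)
= 50 / 9 = 50/9

50/9


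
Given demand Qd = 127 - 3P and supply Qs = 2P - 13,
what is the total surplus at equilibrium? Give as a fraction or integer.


Find equilibrium: 127 - 3P = 2P - 13
127 + 13 = 5P
P* = 140/5 = 28
Q* = 2*28 - 13 = 43
Inverse demand: P = 127/3 - Q/3, so P_max = 127/3
Inverse supply: P = 13/2 + Q/2, so P_min = 13/2
CS = (1/2) * 43 * (127/3 - 28) = 1849/6
PS = (1/2) * 43 * (28 - 13/2) = 1849/4
TS = CS + PS = 1849/6 + 1849/4 = 9245/12

9245/12


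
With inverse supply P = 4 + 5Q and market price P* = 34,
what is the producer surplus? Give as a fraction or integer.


Minimum supply price (at Q=0): P_min = 4
Quantity supplied at P* = 34:
Q* = (34 - 4)/5 = 6
PS = (1/2) * Q* * (P* - P_min)
PS = (1/2) * 6 * (34 - 4)
PS = (1/2) * 6 * 30 = 90

90


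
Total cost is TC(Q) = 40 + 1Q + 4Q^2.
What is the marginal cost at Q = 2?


MC = dTC/dQ = 1 + 2*4*Q
At Q = 2:
MC = 1 + 8*2
MC = 1 + 16 = 17

17


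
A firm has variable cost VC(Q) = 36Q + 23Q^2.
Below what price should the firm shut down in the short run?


AVC(Q) = VC(Q)/Q = 36 + 23Q
AVC is increasing in Q, so minimum AVC is at Q -> 0+.
Min AVC = 36
The firm should shut down if P < 36.

36


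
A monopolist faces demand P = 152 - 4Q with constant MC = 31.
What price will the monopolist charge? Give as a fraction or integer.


MR = 152 - 8Q
Set MR = MC: 152 - 8Q = 31
Q* = 121/8
Substitute into demand:
P* = 152 - 4*121/8 = 183/2

183/2


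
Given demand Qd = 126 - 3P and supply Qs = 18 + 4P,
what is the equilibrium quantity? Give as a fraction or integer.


First find equilibrium price:
126 - 3P = 18 + 4P
P* = 108/7 = 108/7
Then substitute into demand:
Q* = 126 - 3 * 108/7 = 558/7

558/7


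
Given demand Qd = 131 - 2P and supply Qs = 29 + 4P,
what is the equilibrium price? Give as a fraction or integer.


At equilibrium, Qd = Qs.
131 - 2P = 29 + 4P
131 - 29 = 2P + 4P
102 = 6P
P* = 102/6 = 17

17


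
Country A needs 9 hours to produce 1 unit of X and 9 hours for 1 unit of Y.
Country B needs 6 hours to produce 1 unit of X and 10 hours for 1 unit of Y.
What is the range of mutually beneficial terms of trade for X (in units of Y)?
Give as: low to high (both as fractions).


Opportunity cost of X for Country A = hours_X / hours_Y = 9/9 = 1 units of Y
Opportunity cost of X for Country B = hours_X / hours_Y = 6/10 = 3/5 units of Y
Terms of trade must be between the two opportunity costs.
Range: 3/5 to 1

3/5 to 1


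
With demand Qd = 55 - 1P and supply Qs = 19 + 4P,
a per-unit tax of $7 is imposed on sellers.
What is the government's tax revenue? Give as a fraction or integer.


With tax on sellers, new supply: Qs' = 19 + 4(P - 7)
= 4P - 9
New equilibrium quantity:
Q_new = 211/5
Tax revenue = tax * Q_new = 7 * 211/5 = 1477/5

1477/5


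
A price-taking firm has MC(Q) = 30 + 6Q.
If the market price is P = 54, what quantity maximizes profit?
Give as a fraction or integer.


In perfect competition, profit is maximized where P = MC.
54 = 30 + 6Q
24 = 6Q
Q* = 24/6 = 4

4


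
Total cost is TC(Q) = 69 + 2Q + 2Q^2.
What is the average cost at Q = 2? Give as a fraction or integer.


TC(2) = 69 + 2*2 + 2*2^2
TC(2) = 69 + 4 + 8 = 81
AC = TC/Q = 81/2 = 81/2

81/2


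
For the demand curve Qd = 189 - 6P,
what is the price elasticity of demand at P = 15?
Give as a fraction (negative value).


dQ/dP = -6
At P = 15: Q = 189 - 6*15 = 99
E = (dQ/dP)(P/Q) = (-6)(15/99) = -10/11

-10/11


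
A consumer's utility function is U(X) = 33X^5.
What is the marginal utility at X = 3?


MU = dU/dX = 33*5*X^(5-1)
MU = 165*X^4
At X = 3:
MU = 165 * 3^4
MU = 165 * 81 = 13365

13365


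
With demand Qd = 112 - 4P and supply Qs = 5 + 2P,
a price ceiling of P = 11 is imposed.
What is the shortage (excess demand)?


At P = 11:
Qd = 112 - 4*11 = 68
Qs = 5 + 2*11 = 27
Shortage = Qd - Qs = 68 - 27 = 41

41


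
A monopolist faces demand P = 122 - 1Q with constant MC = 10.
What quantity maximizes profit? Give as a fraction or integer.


TR = P*Q = (122 - 1Q)Q = 122Q - 1Q^2
MR = dTR/dQ = 122 - 2Q
Set MR = MC:
122 - 2Q = 10
112 = 2Q
Q* = 112/2 = 56

56
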